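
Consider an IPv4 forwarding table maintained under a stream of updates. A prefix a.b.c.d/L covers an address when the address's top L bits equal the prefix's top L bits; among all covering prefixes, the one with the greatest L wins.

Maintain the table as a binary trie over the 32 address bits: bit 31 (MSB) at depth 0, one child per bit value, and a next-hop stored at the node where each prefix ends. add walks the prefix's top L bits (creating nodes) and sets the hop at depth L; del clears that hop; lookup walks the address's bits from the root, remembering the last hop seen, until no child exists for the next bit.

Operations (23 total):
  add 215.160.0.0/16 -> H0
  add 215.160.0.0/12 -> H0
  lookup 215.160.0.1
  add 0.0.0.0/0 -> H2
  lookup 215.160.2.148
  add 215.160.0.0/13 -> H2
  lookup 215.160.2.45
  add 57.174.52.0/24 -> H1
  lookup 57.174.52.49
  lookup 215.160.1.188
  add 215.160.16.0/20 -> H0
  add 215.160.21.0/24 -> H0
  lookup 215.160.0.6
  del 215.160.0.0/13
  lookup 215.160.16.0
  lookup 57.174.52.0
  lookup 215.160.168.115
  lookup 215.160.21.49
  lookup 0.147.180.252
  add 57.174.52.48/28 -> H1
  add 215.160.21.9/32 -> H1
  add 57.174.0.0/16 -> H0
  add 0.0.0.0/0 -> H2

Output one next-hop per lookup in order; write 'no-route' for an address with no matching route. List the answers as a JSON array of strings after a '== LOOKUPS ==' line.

Process each operation:
  add 215.160.0.0/16 -> H0 at depth 16
  add 215.160.0.0/12 -> H0 at depth 12
  Q 215.160.0.1: descend 1101011110100000 ; hops seen [H0,H0] ; pick H0
  add 0.0.0.0/0 -> H2 at depth 0
  Q 215.160.2.148: descend 1101011110100000 ; hops seen [H2,H0,H0] ; pick H0
  add 215.160.0.0/13 -> H2 at depth 13
  Q 215.160.2.45: descend 1101011110100000 ; hops seen [H2,H0,H2,H0] ; pick H0
  add 57.174.52.0/24 -> H1 at depth 24
  Q 57.174.52.49: descend 001110011010111000110100 ; hops seen [H2,H1] ; pick H1
  Q 215.160.1.188: descend 1101011110100000 ; hops seen [H2,H0,H2,H0] ; pick H0
  add 215.160.16.0/20 -> H0 at depth 20
  add 215.160.21.0/24 -> H0 at depth 24
  Q 215.160.0.6: descend 1101011110100000000 ; hops seen [H2,H0,H2,H0] ; pick H0
  del 215.160.0.0/13 (clear depth 13)
  Q 215.160.16.0: descend 110101111010000000010 ; hops seen [H2,H0,H0,H0] ; pick H0
  Q 57.174.52.0: descend 001110011010111000110100 ; hops seen [H2,H1] ; pick H1
  Q 215.160.168.115: descend 1101011110100000 ; hops seen [H2,H0,H0] ; pick H0
  Q 215.160.21.49: descend 110101111010000000010101 ; hops seen [H2,H0,H0,H0,H0] ; pick H0
  Q 0.147.180.252: descend 00 ; hops seen [H2] ; pick H2
  add 57.174.52.48/28 -> H1 at depth 28
  add 215.160.21.9/32 -> H1 at depth 32
  add 57.174.0.0/16 -> H0 at depth 16
  add 0.0.0.0/0 -> H2 at depth 0

== LOOKUPS ==
["H0","H0","H0","H1","H0","H0","H0","H1","H0","H0","H2"]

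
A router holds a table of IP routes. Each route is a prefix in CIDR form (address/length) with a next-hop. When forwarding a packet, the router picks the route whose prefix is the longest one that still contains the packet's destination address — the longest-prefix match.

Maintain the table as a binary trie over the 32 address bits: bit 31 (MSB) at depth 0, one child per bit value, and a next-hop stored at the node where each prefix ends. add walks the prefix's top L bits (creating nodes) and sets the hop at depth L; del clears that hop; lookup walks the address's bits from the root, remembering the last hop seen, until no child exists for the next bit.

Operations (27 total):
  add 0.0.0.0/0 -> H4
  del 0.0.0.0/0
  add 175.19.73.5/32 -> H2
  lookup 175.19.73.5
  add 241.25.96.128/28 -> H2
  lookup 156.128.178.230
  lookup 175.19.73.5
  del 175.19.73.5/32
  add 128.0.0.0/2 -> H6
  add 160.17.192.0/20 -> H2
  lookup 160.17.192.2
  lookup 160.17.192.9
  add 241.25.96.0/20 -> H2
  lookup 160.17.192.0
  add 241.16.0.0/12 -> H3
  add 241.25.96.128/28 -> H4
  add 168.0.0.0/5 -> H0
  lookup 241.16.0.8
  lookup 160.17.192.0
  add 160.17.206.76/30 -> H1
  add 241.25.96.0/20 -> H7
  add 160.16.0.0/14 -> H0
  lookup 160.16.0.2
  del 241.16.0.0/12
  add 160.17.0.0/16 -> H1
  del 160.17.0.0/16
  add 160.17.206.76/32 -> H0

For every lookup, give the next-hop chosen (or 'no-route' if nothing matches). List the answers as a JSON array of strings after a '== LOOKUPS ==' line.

Trace:
  add 0.0.0.0/0 -> H4 at depth 0
  del 0.0.0.0/0 (clear depth 0)
  add 175.19.73.5/32 -> H2 at depth 32
  ? 175.19.73.5  path d0:-→d1:-→d2:-→d3:-→d4:-→d5:-→d6:-→d7:-→d8:-→d9:-→d10:-→d11:-→d12:-→d13:-→d14:-→d15:-→d16:-→d17:-→d18:-→d19:-→d20:-→d21:-→d22:-→d23:-→d24:-→d25:-→d26:-→d27:-→d28:-→d29:-→d30:-→d31:-→d32:H2  best=H2
  add 241.25.96.128/28 -> H2 at depth 28
  ? 156.128.178.230  path d0:-→d1:-→d2:-  best=no-route
  ? 175.19.73.5  path d0:-→d1:-→d2:-→d3:-→d4:-→d5:-→d6:-→d7:-→d8:-→d9:-→d10:-→d11:-→d12:-→d13:-→d14:-→d15:-→d16:-→d17:-→d18:-→d19:-→d20:-→d21:-→d22:-→d23:-→d24:-→d25:-→d26:-→d27:-→d28:-→d29:-→d30:-→d31:-→d32:H2  best=H2
  del 175.19.73.5/32 (clear depth 32)
  add 128.0.0.0/2 -> H6 at depth 2
  add 160.17.192.0/20 -> H2 at depth 20
  ? 160.17.192.2  path d0:-→d1:-→d2:H6→d3:-→d4:-→d5:-→d6:-→d7:-→d8:-→d9:-→d10:-→d11:-→d12:-→d13:-→d14:-→d15:-→d16:-→d17:-→d18:-→d19:-→d20:H2  best=H2
  ? 160.17.192.9  path d0:-→d1:-→d2:H6→d3:-→d4:-→d5:-→d6:-→d7:-→d8:-→d9:-→d10:-→d11:-→d12:-→d13:-→d14:-→d15:-→d16:-→d17:-→d18:-→d19:-→d20:H2  best=H2
  add 241.25.96.0/20 -> H2 at depth 20
  ? 160.17.192.0  path d0:-→d1:-→d2:H6→d3:-→d4:-→d5:-→d6:-→d7:-→d8:-→d9:-→d10:-→d11:-→d12:-→d13:-→d14:-→d15:-→d16:-→d17:-→d18:-→d19:-→d20:H2  best=H2
  add 241.16.0.0/12 -> H3 at depth 12
  add 241.25.96.128/28 -> H4 at depth 28
  add 168.0.0.0/5 -> H0 at depth 5
  ? 241.16.0.8  path d0:-→d1:-→d2:-→d3:-→d4:-→d5:-→d6:-→d7:-→d8:-→d9:-→d10:-→d11:-→d12:H3  best=H3
  ? 160.17.192.0  path d0:-→d1:-→d2:H6→d3:-→d4:-→d5:-→d6:-→d7:-→d8:-→d9:-→d10:-→d11:-→d12:-→d13:-→d14:-→d15:-→d16:-→d17:-→d18:-→d19:-→d20:H2  best=H2
  add 160.17.206.76/30 -> H1 at depth 30
  add 241.25.96.0/20 -> H7 at depth 20
  add 160.16.0.0/14 -> H0 at depth 14
  ? 160.16.0.2  path d0:-→d1:-→d2:H6→d3:-→d4:-→d5:-→d6:-→d7:-→d8:-→d9:-→d10:-→d11:-→d12:-→d13:-→d14:H0→d15:-  best=H0
  del 241.16.0.0/12 (clear depth 12)
  add 160.17.0.0/16 -> H1 at depth 16
  del 160.17.0.0/16 (clear depth 16)
  add 160.17.206.76/32 -> H0 at depth 32

== LOOKUPS ==
["H2","no-route","H2","H2","H2","H2","H3","H2","H0"]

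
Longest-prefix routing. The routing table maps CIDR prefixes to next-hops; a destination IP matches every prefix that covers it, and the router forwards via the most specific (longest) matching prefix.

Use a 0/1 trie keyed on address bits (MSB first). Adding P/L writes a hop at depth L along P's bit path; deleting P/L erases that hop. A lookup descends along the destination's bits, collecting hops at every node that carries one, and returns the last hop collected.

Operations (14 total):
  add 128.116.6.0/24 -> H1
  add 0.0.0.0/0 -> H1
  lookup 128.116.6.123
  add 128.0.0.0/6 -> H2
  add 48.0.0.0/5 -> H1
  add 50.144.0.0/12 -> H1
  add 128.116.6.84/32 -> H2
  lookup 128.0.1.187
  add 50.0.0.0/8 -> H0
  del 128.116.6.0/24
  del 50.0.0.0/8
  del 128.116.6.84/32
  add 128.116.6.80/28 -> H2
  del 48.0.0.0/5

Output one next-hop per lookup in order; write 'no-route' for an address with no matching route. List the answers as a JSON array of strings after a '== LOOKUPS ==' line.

Process each operation:
  add 128.116.6.0/24 -> H1 at depth 24
  add 0.0.0.0/0 -> H1 at depth 0
  ? 128.116.6.123  path d0:H1→d1:-→d2:-→d3:-→d4:-→d5:-→d6:-→d7:-→d8:-→d9:-→d10:-→d11:-→d12:-→d13:-→d14:-→d15:-→d16:-→d17:-→d18:-→d19:-→d20:-→d21:-→d22:-→d23:-→d24:H1  best=H1
  add 128.0.0.0/6 -> H2 at depth 6
  add 48.0.0.0/5 -> H1 at depth 5
  add 50.144.0.0/12 -> H1 at depth 12
  add 128.116.6.84/32 -> H2 at depth 32
  ? 128.0.1.187  path d0:H1→d1:-→d2:-→d3:-→d4:-→d5:-→d6:H2→d7:-→d8:-→d9:-  best=H2
  add 50.0.0.0/8 -> H0 at depth 8
  - 128.116.6.0/24 clear@24
  - 50.0.0.0/8 clear@8
  - 128.116.6.84/32 clear@32
  add 128.116.6.80/28 -> H2 at depth 28
  - 48.0.0.0/5 clear@5

== LOOKUPS ==
["H1","H2"]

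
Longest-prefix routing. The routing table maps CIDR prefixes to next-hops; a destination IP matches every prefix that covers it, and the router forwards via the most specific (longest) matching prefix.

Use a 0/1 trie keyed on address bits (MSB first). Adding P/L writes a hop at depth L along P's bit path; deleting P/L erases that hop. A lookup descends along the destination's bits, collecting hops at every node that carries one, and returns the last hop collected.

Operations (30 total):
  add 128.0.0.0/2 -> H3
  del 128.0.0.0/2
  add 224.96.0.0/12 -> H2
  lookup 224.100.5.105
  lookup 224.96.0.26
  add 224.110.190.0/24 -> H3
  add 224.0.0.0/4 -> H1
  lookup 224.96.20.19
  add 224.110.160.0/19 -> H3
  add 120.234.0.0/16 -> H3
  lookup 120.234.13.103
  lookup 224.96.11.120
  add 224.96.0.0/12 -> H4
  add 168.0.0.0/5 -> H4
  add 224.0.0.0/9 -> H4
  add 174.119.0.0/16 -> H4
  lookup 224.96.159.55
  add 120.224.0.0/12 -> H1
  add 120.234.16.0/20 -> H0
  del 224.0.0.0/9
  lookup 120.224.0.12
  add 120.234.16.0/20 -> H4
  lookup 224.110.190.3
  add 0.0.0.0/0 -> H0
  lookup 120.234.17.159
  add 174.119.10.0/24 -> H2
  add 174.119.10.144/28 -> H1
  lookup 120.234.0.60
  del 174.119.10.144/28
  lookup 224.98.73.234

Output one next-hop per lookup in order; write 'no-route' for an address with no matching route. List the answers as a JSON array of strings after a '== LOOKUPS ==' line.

Trace:
  add 128.0.0.0/2 -> H3 at depth 2
  del 128.0.0.0/2 (clear depth 2)
  add 224.96.0.0/12 -> H2 at depth 12
  Q 224.100.5.105: descend 111000000110 ; hops seen [H2] ; pick H2
  Q 224.96.0.26: descend 111000000110 ; hops seen [H2] ; pick H2
  add 224.110.190.0/24 -> H3 at depth 24
  add 224.0.0.0/4 -> H1 at depth 4
  Q 224.96.20.19: descend 111000000110 ; hops seen [H1,H2] ; pick H2
  add 224.110.160.0/19 -> H3 at depth 19
  add 120.234.0.0/16 -> H3 at depth 16
  Q 120.234.13.103: descend 0111100011101010 ; hops seen [H3] ; pick H3
  Q 224.96.11.120: descend 111000000110 ; hops seen [H1,H2] ; pick H2
  add 224.96.0.0/12 -> H4 at depth 12
  add 168.0.0.0/5 -> H4 at depth 5
  add 224.0.0.0/9 -> H4 at depth 9
  add 174.119.0.0/16 -> H4 at depth 16
  Q 224.96.159.55: descend 111000000110 ; hops seen [H1,H4,H4] ; pick H4
  add 120.224.0.0/12 -> H1 at depth 12
  add 120.234.16.0/20 -> H0 at depth 20
  del 224.0.0.0/9 (clear depth 9)
  Q 120.224.0.12: descend 011110001110 ; hops seen [H1] ; pick H1
  add 120.234.16.0/20 -> H4 at depth 20
  Q 224.110.190.3: descend 111000000110111010111110 ; hops seen [H1,H4,H3,H3] ; pick H3
  add 0.0.0.0/0 -> H0 at depth 0
  Q 120.234.17.159: descend 01111000111010100001 ; hops seen [H0,H1,H3,H4] ; pick H4
  add 174.119.10.0/24 -> H2 at depth 24
  add 174.119.10.144/28 -> H1 at depth 28
  Q 120.234.0.60: descend 0111100011101010000 ; hops seen [H0,H1,H3] ; pick H3
  del 174.119.10.144/28 (clear depth 28)
  Q 224.98.73.234: descend 111000000110 ; hops seen [H0,H1,H4] ; pick H4

== LOOKUPS ==
["H2","H2","H2","H3","H2","H4","H1","H3","H4","H3","H4"]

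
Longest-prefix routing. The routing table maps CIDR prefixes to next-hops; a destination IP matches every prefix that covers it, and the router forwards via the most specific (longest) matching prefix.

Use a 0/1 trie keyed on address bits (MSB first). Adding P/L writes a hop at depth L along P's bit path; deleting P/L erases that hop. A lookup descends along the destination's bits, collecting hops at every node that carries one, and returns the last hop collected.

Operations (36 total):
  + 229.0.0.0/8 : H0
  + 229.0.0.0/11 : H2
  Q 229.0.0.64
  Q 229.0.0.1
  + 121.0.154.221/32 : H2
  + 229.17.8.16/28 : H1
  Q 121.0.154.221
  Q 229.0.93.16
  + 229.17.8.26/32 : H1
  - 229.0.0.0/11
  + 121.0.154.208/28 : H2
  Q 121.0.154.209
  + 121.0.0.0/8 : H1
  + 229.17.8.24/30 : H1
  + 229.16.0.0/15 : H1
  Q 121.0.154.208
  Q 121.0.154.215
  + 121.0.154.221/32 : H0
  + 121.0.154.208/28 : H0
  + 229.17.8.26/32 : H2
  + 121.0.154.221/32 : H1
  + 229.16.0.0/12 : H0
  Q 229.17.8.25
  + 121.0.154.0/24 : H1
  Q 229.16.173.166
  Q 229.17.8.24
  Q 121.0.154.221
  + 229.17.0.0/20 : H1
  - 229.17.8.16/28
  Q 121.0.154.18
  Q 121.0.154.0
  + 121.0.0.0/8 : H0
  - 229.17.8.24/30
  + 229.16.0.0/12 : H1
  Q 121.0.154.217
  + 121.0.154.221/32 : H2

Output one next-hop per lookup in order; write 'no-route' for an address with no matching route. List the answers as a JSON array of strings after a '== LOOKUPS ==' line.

Trace:
  + 229.0.0.0/8 (H0) depth=8
  + 229.0.0.0/11 (H2) depth=11
  lookup 229.0.0.64: bits 11100101000 walk d0:-→d1:-→d2:-→d3:-→d4:-→d5:-→d6:-→d7:-→d8:H0→d9:-→d10:-→d11:H2 -> H2
  lookup 229.0.0.1: bits 11100101000 walk d0:-→d1:-→d2:-→d3:-→d4:-→d5:-→d6:-→d7:-→d8:H0→d9:-→d10:-→d11:H2 -> H2
  + 121.0.154.221/32 (H2) depth=32
  + 229.17.8.16/28 (H1) depth=28
  lookup 121.0.154.221: bits 01111001000000001001101011011101 walk d0:-→d1:-→d2:-→d3:-→d4:-→d5:-→d6:-→d7:-→d8:-→d9:-→d10:-→d11:-→d12:-→d13:-→d14:-→d15:-→d16:-→d17:-→d18:-→d19:-→d20:-→d21:-→d22:-→d23:-→d24:-→d25:-→d26:-→d27:-→d28:-→d29:-→d30:-→d31:-→d32:H2 -> H2
  lookup 229.0.93.16: bits 11100101000 walk d0:-→d1:-→d2:-→d3:-→d4:-→d5:-→d6:-→d7:-→d8:H0→d9:-→d10:-→d11:H2 -> H2
  + 229.17.8.26/32 (H1) depth=32
  - 229.0.0.0/11 clear@11
  + 121.0.154.208/28 (H2) depth=28
  lookup 121.0.154.209: bits 0111100100000000100110101101 walk d0:-→d1:-→d2:-→d3:-→d4:-→d5:-→d6:-→d7:-→d8:-→d9:-→d10:-→d11:-→d12:-→d13:-→d14:-→d15:-→d16:-→d17:-→d18:-→d19:-→d20:-→d21:-→d22:-→d23:-→d24:-→d25:-→d26:-→d27:-→d28:H2 -> H2
  + 121.0.0.0/8 (H1) depth=8
  + 229.17.8.24/30 (H1) depth=30
  + 229.16.0.0/15 (H1) depth=15
  lookup 121.0.154.208: bits 0111100100000000100110101101 walk d0:-→d1:-→d2:-→d3:-→d4:-→d5:-→d6:-→d7:-→d8:H1→d9:-→d10:-→d11:-→d12:-→d13:-→d14:-→d15:-→d16:-→d17:-→d18:-→d19:-→d20:-→d21:-→d22:-→d23:-→d24:-→d25:-→d26:-→d27:-→d28:H2 -> H2
  lookup 121.0.154.215: bits 0111100100000000100110101101 walk d0:-→d1:-→d2:-→d3:-→d4:-→d5:-→d6:-→d7:-→d8:H1→d9:-→d10:-→d11:-→d12:-→d13:-→d14:-→d15:-→d16:-→d17:-→d18:-→d19:-→d20:-→d21:-→d22:-→d23:-→d24:-→d25:-→d26:-→d27:-→d28:H2 -> H2
  + 121.0.154.221/32 (H0) depth=32
  + 121.0.154.208/28 (H0) depth=28
  + 229.17.8.26/32 (H2) depth=32
  + 121.0.154.221/32 (H1) depth=32
  + 229.16.0.0/12 (H0) depth=12
  lookup 229.17.8.25: bits 111001010001000100001000000110 walk d0:-→d1:-→d2:-→d3:-→d4:-→d5:-→d6:-→d7:-→d8:H0→d9:-→d10:-→d11:-→d12:H0→d13:-→d14:-→d15:H1→d16:-→d17:-→d18:-→d19:-→d20:-→d21:-→d22:-→d23:-→d24:-→d25:-→d26:-→d27:-→d28:H1→d29:-→d30:H1 -> H1
  + 121.0.154.0/24 (H1) depth=24
  lookup 229.16.173.166: bits 111001010001000 walk d0:-→d1:-→d2:-→d3:-→d4:-→d5:-→d6:-→d7:-→d8:H0→d9:-→d10:-→d11:-→d12:H0→d13:-→d14:-→d15:H1 -> H1
  lookup 229.17.8.24: bits 111001010001000100001000000110 walk d0:-→d1:-→d2:-→d3:-→d4:-→d5:-→d6:-→d7:-→d8:H0→d9:-→d10:-→d11:-→d12:H0→d13:-→d14:-→d15:H1→d16:-→d17:-→d18:-→d19:-→d20:-→d21:-→d22:-→d23:-→d24:-→d25:-→d26:-→d27:-→d28:H1→d29:-→d30:H1 -> H1
  lookup 121.0.154.221: bits 01111001000000001001101011011101 walk d0:-→d1:-→d2:-→d3:-→d4:-→d5:-→d6:-→d7:-→d8:H1→d9:-→d10:-→d11:-→d12:-→d13:-→d14:-→d15:-→d16:-→d17:-→d18:-→d19:-→d20:-→d21:-→d22:-→d23:-→d24:H1→d25:-→d26:-→d27:-→d28:H0→d29:-→d30:-→d31:-→d32:H1 -> H1
  + 229.17.0.0/20 (H1) depth=20
  - 229.17.8.16/28 clear@28
  lookup 121.0.154.18: bits 011110010000000010011010 walk d0:-→d1:-→d2:-→d3:-→d4:-→d5:-→d6:-→d7:-→d8:H1→d9:-→d10:-→d11:-→d12:-→d13:-→d14:-→d15:-→d16:-→d17:-→d18:-→d19:-→d20:-→d21:-→d22:-→d23:-→d24:H1 -> H1
  lookup 121.0.154.0: bits 011110010000000010011010 walk d0:-→d1:-→d2:-→d3:-→d4:-→d5:-→d6:-→d7:-→d8:H1→d9:-→d10:-→d11:-→d12:-→d13:-→d14:-→d15:-→d16:-→d17:-→d18:-→d19:-→d20:-→d21:-→d22:-→d23:-→d24:H1 -> H1
  + 121.0.0.0/8 (H0) depth=8
  - 229.17.8.24/30 clear@30
  + 229.16.0.0/12 (H1) depth=12
  lookup 121.0.154.217: bits 01111001000000001001101011011 walk d0:-→d1:-→d2:-→d3:-→d4:-→d5:-→d6:-→d7:-→d8:H0→d9:-→d10:-→d11:-→d12:-→d13:-→d14:-→d15:-→d16:-→d17:-→d18:-→d19:-→d20:-→d21:-→d22:-→d23:-→d24:H1→d25:-→d26:-→d27:-→d28:H0→d29:- -> H0
  + 121.0.154.221/32 (H2) depth=32

== LOOKUPS ==
["H2","H2","H2","H2","H2","H2","H2","H1","H1","H1","H1","H1","H1","H0"]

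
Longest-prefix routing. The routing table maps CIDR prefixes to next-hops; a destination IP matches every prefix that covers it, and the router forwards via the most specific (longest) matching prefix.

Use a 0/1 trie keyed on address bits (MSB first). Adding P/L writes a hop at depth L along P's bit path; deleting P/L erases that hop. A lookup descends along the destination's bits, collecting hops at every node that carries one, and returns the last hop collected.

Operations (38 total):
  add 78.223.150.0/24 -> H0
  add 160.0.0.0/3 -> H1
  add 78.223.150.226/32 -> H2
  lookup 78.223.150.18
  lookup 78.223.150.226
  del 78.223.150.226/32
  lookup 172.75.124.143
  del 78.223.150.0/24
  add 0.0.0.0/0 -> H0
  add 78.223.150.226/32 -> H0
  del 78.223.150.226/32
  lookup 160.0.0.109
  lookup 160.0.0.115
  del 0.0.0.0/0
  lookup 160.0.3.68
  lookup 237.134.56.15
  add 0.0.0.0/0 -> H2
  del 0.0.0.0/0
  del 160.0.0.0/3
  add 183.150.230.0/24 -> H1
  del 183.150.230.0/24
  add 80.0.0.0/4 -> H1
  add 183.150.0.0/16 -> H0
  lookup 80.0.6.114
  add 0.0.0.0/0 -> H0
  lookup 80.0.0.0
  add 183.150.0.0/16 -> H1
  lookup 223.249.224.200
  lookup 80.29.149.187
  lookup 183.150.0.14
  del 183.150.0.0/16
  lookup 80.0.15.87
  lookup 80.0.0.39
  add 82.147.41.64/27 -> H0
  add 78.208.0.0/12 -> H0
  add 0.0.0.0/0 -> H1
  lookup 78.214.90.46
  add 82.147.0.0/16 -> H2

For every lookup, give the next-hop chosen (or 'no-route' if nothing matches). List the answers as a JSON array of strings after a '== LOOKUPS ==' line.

Trace:
  add 78.223.150.0/24 -> H0 at depth 24
  add 160.0.0.0/3 -> H1 at depth 3
  add 78.223.150.226/32 -> H2 at depth 32
  ? 78.223.150.18  path d0:-→d1:-→d2:-→d3:-→d4:-→d5:-→d6:-→d7:-→d8:-→d9:-→d10:-→d11:-→d12:-→d13:-→d14:-→d15:-→d16:-→d17:-→d18:-→d19:-→d20:-→d21:-→d22:-→d23:-→d24:H0  best=H0
  ? 78.223.150.226  path d0:-→d1:-→d2:-→d3:-→d4:-→d5:-→d6:-→d7:-→d8:-→d9:-→d10:-→d11:-→d12:-→d13:-→d14:-→d15:-→d16:-→d17:-→d18:-→d19:-→d20:-→d21:-→d22:-→d23:-→d24:H0→d25:-→d26:-→d27:-→d28:-→d29:-→d30:-→d31:-→d32:H2  best=H2
  del 78.223.150.226/32 (clear depth 32)
  ? 172.75.124.143  path d0:-→d1:-→d2:-→d3:H1  best=H1
  del 78.223.150.0/24 (clear depth 24)
  add 0.0.0.0/0 -> H0 at depth 0
  add 78.223.150.226/32 -> H0 at depth 32
  del 78.223.150.226/32 (clear depth 32)
  ? 160.0.0.109  path d0:H0→d1:-→d2:-→d3:H1  best=H1
  ? 160.0.0.115  path d0:H0→d1:-→d2:-→d3:H1  best=H1
  del 0.0.0.0/0 (clear depth 0)
  ? 160.0.3.68  path d0:-→d1:-→d2:-→d3:H1  best=H1
  ? 237.134.56.15  path d0:-→d1:-  best=no-route
  add 0.0.0.0/0 -> H2 at depth 0
  del 0.0.0.0/0 (clear depth 0)
  del 160.0.0.0/3 (clear depth 3)
  add 183.150.230.0/24 -> H1 at depth 24
  del 183.150.230.0/24 (clear depth 24)
  add 80.0.0.0/4 -> H1 at depth 4
  add 183.150.0.0/16 -> H0 at depth 16
  ? 80.0.6.114  path d0:-→d1:-→d2:-→d3:-→d4:H1  best=H1
  add 0.0.0.0/0 -> H0 at depth 0
  ? 80.0.0.0  path d0:H0→d1:-→d2:-→d3:-→d4:H1  best=H1
  add 183.150.0.0/16 -> H1 at depth 16
  ? 223.249.224.200  path d0:H0→d1:-  best=H0
  ? 80.29.149.187  path d0:H0→d1:-→d2:-→d3:-→d4:H1  best=H1
  ? 183.150.0.14  path d0:H0→d1:-→d2:-→d3:-→d4:-→d5:-→d6:-→d7:-→d8:-→d9:-→d10:-→d11:-→d12:-→d13:-→d14:-→d15:-→d16:H1  best=H1
  del 183.150.0.0/16 (clear depth 16)
  ? 80.0.15.87  path d0:H0→d1:-→d2:-→d3:-→d4:H1  best=H1
  ? 80.0.0.39  path d0:H0→d1:-→d2:-→d3:-→d4:H1  best=H1
  add 82.147.41.64/27 -> H0 at depth 27
  add 78.208.0.0/12 -> H0 at depth 12
  add 0.0.0.0/0 -> H1 at depth 0
  ? 78.214.90.46  path d0:H1→d1:-→d2:-→d3:-→d4:-→d5:-→d6:-→d7:-→d8:-→d9:-→d10:-→d11:-→d12:H0  best=H0
  add 82.147.0.0/16 -> H2 at depth 16

== LOOKUPS ==
["H0","H2","H1","H1","H1","H1","no-route","H1","H1","H0","H1","H1","H1","H1","H0"]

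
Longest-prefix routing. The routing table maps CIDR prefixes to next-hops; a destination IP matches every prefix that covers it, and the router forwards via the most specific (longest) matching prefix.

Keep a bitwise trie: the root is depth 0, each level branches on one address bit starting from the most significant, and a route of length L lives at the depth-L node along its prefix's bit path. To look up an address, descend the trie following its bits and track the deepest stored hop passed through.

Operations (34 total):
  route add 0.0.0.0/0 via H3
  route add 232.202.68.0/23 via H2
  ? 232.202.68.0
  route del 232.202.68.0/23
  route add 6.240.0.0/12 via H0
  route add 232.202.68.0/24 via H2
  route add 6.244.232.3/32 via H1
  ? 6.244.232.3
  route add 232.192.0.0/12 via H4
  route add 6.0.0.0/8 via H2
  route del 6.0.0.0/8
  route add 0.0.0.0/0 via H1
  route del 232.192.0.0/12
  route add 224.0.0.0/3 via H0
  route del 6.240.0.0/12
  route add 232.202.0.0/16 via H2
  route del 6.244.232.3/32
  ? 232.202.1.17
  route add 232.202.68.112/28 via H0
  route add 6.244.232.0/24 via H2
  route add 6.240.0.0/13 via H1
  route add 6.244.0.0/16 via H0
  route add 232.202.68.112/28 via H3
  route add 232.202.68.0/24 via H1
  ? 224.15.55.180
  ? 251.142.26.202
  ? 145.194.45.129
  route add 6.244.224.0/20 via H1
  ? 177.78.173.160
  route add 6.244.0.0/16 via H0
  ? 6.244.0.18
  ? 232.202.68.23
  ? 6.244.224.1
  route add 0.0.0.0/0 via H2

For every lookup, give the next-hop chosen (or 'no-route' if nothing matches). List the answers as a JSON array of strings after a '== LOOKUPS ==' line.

Process each operation:
  add 0.0.0.0/0 -> H3 at depth 0
  add 232.202.68.0/23 -> H2 at depth 23
  lookup 232.202.68.0: bits 11101000110010100100010 walk d0:H3→d1:-→d2:-→d3:-→d4:-→d5:-→d6:-→d7:-→d8:-→d9:-→d10:-→d11:-→d12:-→d13:-→d14:-→d15:-→d16:-→d17:-→d18:-→d19:-→d20:-→d21:-→d22:-→d23:H2 -> H2
  del 232.202.68.0/23 (clear depth 23)
  add 6.240.0.0/12 -> H0 at depth 12
  add 232.202.68.0/24 -> H2 at depth 24
  add 6.244.232.3/32 -> H1 at depth 32
  lookup 6.244.232.3: bits 00000110111101001110100000000011 walk d0:H3→d1:-→d2:-→d3:-→d4:-→d5:-→d6:-→d7:-→d8:-→d9:-→d10:-→d11:-→d12:H0→d13:-→d14:-→d15:-→d16:-→d17:-→d18:-→d19:-→d20:-→d21:-→d22:-→d23:-→d24:-→d25:-→d26:-→d27:-→d28:-→d29:-→d30:-→d31:-→d32:H1 -> H1
  add 232.192.0.0/12 -> H4 at depth 12
  add 6.0.0.0/8 -> H2 at depth 8
  del 6.0.0.0/8 (clear depth 8)
  add 0.0.0.0/0 -> H1 at depth 0
  del 232.192.0.0/12 (clear depth 12)
  add 224.0.0.0/3 -> H0 at depth 3
  del 6.240.0.0/12 (clear depth 12)
  add 232.202.0.0/16 -> H2 at depth 16
  del 6.244.232.3/32 (clear depth 32)
  lookup 232.202.1.17: bits 11101000110010100 walk d0:H1→d1:-→d2:-→d3:H0→d4:-→d5:-→d6:-→d7:-→d8:-→d9:-→d10:-→d11:-→d12:-→d13:-→d14:-→d15:-→d16:H2→d17:- -> H2
  add 232.202.68.112/28 -> H0 at depth 28
  add 6.244.232.0/24 -> H2 at depth 24
  add 6.240.0.0/13 -> H1 at depth 13
  add 6.244.0.0/16 -> H0 at depth 16
  add 232.202.68.112/28 -> H3 at depth 28
  add 232.202.68.0/24 -> H1 at depth 24
  lookup 224.15.55.180: bits 1110 walk d0:H1→d1:-→d2:-→d3:H0→d4:- -> H0
  lookup 251.142.26.202: bits 111 walk d0:H1→d1:-→d2:-→d3:H0 -> H0
  lookup 145.194.45.129: bits 1 walk d0:H1→d1:- -> H1
  add 6.244.224.0/20 -> H1 at depth 20
  lookup 177.78.173.160: bits 1 walk d0:H1→d1:- -> H1
  add 6.244.0.0/16 -> H0 at depth 16
  lookup 6.244.0.18: bits 0000011011110100 walk d0:H1→d1:-→d2:-→d3:-→d4:-→d5:-→d6:-→d7:-→d8:-→d9:-→d10:-→d11:-→d12:-→d13:H1→d14:-→d15:-→d16:H0 -> H0
  lookup 232.202.68.23: bits 1110100011001010010001000 walk d0:H1→d1:-→d2:-→d3:H0→d4:-→d5:-→d6:-→d7:-→d8:-→d9:-→d10:-→d11:-→d12:-→d13:-→d14:-→d15:-→d16:H2→d17:-→d18:-→d19:-→d20:-→d21:-→d22:-→d23:-→d24:H1→d25:- -> H1
  lookup 6.244.224.1: bits 00000110111101001110 walk d0:H1→d1:-→d2:-→d3:-→d4:-→d5:-→d6:-→d7:-→d8:-→d9:-→d10:-→d11:-→d12:-→d13:H1→d14:-→d15:-→d16:H0→d17:-→d18:-→d19:-→d20:H1 -> H1
  add 0.0.0.0/0 -> H2 at depth 0

== LOOKUPS ==
["H2","H1","H2","H0","H0","H1","H1","H0","H1","H1"]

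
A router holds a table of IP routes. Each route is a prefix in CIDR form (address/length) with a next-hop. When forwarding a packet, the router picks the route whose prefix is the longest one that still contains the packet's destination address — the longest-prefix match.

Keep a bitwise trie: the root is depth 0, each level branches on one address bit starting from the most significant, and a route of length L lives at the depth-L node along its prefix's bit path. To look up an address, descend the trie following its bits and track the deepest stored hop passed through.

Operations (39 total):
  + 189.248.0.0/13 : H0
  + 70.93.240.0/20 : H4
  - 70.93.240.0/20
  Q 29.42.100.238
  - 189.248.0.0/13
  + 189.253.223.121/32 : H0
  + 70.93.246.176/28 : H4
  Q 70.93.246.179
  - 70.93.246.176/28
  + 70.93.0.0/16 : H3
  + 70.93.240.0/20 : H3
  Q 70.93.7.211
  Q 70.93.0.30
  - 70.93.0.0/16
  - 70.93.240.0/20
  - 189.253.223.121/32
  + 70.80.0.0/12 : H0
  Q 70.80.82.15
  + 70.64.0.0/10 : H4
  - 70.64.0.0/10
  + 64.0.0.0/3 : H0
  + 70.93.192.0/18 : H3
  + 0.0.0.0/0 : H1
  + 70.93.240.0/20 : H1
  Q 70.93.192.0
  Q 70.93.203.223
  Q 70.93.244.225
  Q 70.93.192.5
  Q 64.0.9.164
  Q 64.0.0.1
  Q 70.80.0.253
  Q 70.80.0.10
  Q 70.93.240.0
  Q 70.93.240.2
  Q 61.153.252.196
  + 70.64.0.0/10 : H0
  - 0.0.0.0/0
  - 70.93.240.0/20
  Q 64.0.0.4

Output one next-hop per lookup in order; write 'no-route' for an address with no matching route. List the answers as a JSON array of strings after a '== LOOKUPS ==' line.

Process each operation:
  add 189.248.0.0/13 -> H0 at depth 13
  add 70.93.240.0/20 -> H4 at depth 20
  del 70.93.240.0/20 (clear depth 20)
  ? 29.42.100.238  path d0:-→d1:-  best=no-route
  del 189.248.0.0/13 (clear depth 13)
  add 189.253.223.121/32 -> H0 at depth 32
  add 70.93.246.176/28 -> H4 at depth 28
  ? 70.93.246.179  path d0:-→d1:-→d2:-→d3:-→d4:-→d5:-→d6:-→d7:-→d8:-→d9:-→d10:-→d11:-→d12:-→d13:-→d14:-→d15:-→d16:-→d17:-→d18:-→d19:-→d20:-→d21:-→d22:-→d23:-→d24:-→d25:-→d26:-→d27:-→d28:H4  best=H4
  del 70.93.246.176/28 (clear depth 28)
  add 70.93.0.0/16 -> H3 at depth 16
  add 70.93.240.0/20 -> H3 at depth 20
  ? 70.93.7.211  path d0:-→d1:-→d2:-→d3:-→d4:-→d5:-→d6:-→d7:-→d8:-→d9:-→d10:-→d11:-→d12:-→d13:-→d14:-→d15:-→d16:H3  best=H3
  ? 70.93.0.30  path d0:-→d1:-→d2:-→d3:-→d4:-→d5:-→d6:-→d7:-→d8:-→d9:-→d10:-→d11:-→d12:-→d13:-→d14:-→d15:-→d16:H3  best=H3
  del 70.93.0.0/16 (clear depth 16)
  del 70.93.240.0/20 (clear depth 20)
  del 189.253.223.121/32 (clear depth 32)
  add 70.80.0.0/12 -> H0 at depth 12
  ? 70.80.82.15  path d0:-→d1:-→d2:-→d3:-→d4:-→d5:-→d6:-→d7:-→d8:-→d9:-→d10:-→d11:-→d12:H0  best=H0
  add 70.64.0.0/10 -> H4 at depth 10
  del 70.64.0.0/10 (clear depth 10)
  add 64.0.0.0/3 -> H0 at depth 3
  add 70.93.192.0/18 -> H3 at depth 18
  add 0.0.0.0/0 -> H1 at depth 0
  add 70.93.240.0/20 -> H1 at depth 20
  ? 70.93.192.0  path d0:H1→d1:-→d2:-→d3:H0→d4:-→d5:-→d6:-→d7:-→d8:-→d9:-→d10:-→d11:-→d12:H0→d13:-→d14:-→d15:-→d16:-→d17:-→d18:H3  best=H3
  ? 70.93.203.223  path d0:H1→d1:-→d2:-→d3:H0→d4:-→d5:-→d6:-→d7:-→d8:-→d9:-→d10:-→d11:-→d12:H0→d13:-→d14:-→d15:-→d16:-→d17:-→d18:H3  best=H3
  ? 70.93.244.225  path d0:H1→d1:-→d2:-→d3:H0→d4:-→d5:-→d6:-→d7:-→d8:-→d9:-→d10:-→d11:-→d12:H0→d13:-→d14:-→d15:-→d16:-→d17:-→d18:H3→d19:-→d20:H1→d21:-→d22:-  best=H1
  ? 70.93.192.5  path d0:H1→d1:-→d2:-→d3:H0→d4:-→d5:-→d6:-→d7:-→d8:-→d9:-→d10:-→d11:-→d12:H0→d13:-→d14:-→d15:-→d16:-→d17:-→d18:H3  best=H3
  ? 64.0.9.164  path d0:H1→d1:-→d2:-→d3:H0→d4:-→d5:-  best=H0
  ? 64.0.0.1  path d0:H1→d1:-→d2:-→d3:H0→d4:-→d5:-  best=H0
  ? 70.80.0.253  path d0:H1→d1:-→d2:-→d3:H0→d4:-→d5:-→d6:-→d7:-→d8:-→d9:-→d10:-→d11:-→d12:H0  best=H0
  ? 70.80.0.10  path d0:H1→d1:-→d2:-→d3:H0→d4:-→d5:-→d6:-→d7:-→d8:-→d9:-→d10:-→d11:-→d12:H0  best=H0
  ? 70.93.240.0  path d0:H1→d1:-→d2:-→d3:H0→d4:-→d5:-→d6:-→d7:-→d8:-→d9:-→d10:-→d11:-→d12:H0→d13:-→d14:-→d15:-→d16:-→d17:-→d18:H3→d19:-→d20:H1→d21:-  best=H1
  ? 70.93.240.2  path d0:H1→d1:-→d2:-→d3:H0→d4:-→d5:-→d6:-→d7:-→d8:-→d9:-→d10:-→d11:-→d12:H0→d13:-→d14:-→d15:-→d16:-→d17:-→d18:H3→d19:-→d20:H1→d21:-  best=H1
  ? 61.153.252.196  path d0:H1→d1:-  best=H1
  add 70.64.0.0/10 -> H0 at depth 10
  del 0.0.0.0/0 (clear depth 0)
  del 70.93.240.0/20 (clear depth 20)
  ? 64.0.0.4  path d0:-→d1:-→d2:-→d3:H0→d4:-→d5:-  best=H0

== LOOKUPS ==
["no-route","H4","H3","H3","H0","H3","H3","H1","H3","H0","H0","H0","H0","H1","H1","H1","H0"]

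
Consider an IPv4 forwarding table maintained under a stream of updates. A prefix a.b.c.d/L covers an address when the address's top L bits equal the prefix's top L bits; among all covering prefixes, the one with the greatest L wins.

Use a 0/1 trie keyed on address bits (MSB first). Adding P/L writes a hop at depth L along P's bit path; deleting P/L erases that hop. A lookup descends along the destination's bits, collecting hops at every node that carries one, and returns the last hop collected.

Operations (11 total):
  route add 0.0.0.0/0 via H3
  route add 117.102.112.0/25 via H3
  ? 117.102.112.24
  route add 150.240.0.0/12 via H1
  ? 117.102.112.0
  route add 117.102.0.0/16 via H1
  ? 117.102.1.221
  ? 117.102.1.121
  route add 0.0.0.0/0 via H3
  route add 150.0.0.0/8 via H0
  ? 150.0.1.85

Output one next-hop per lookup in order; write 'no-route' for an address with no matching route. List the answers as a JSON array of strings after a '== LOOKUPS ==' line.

Trace:
  + 0.0.0.0/0 (H3) depth=0
  + 117.102.112.0/25 (H3) depth=25
  ? 117.102.112.24  path d0:H3→d1:-→d2:-→d3:-→d4:-→d5:-→d6:-→d7:-→d8:-→d9:-→d10:-→d11:-→d12:-→d13:-→d14:-→d15:-→d16:-→d17:-→d18:-→d19:-→d20:-→d21:-→d22:-→d23:-→d24:-→d25:H3  best=H3
  + 150.240.0.0/12 (H1) depth=12
  ? 117.102.112.0  path d0:H3→d1:-→d2:-→d3:-→d4:-→d5:-→d6:-→d7:-→d8:-→d9:-→d10:-→d11:-→d12:-→d13:-→d14:-→d15:-→d16:-→d17:-→d18:-→d19:-→d20:-→d21:-→d22:-→d23:-→d24:-→d25:H3  best=H3
  + 117.102.0.0/16 (H1) depth=16
  ? 117.102.1.221  path d0:H3→d1:-→d2:-→d3:-→d4:-→d5:-→d6:-→d7:-→d8:-→d9:-→d10:-→d11:-→d12:-→d13:-→d14:-→d15:-→d16:H1→d17:-  best=H1
  ? 117.102.1.121  path d0:H3→d1:-→d2:-→d3:-→d4:-→d5:-→d6:-→d7:-→d8:-→d9:-→d10:-→d11:-→d12:-→d13:-→d14:-→d15:-→d16:H1→d17:-  best=H1
  + 0.0.0.0/0 (H3) depth=0
  + 150.0.0.0/8 (H0) depth=8
  ? 150.0.1.85  path d0:H3→d1:-→d2:-→d3:-→d4:-→d5:-→d6:-→d7:-→d8:H0  best=H0

== LOOKUPS ==
["H3","H3","H1","H1","H0"]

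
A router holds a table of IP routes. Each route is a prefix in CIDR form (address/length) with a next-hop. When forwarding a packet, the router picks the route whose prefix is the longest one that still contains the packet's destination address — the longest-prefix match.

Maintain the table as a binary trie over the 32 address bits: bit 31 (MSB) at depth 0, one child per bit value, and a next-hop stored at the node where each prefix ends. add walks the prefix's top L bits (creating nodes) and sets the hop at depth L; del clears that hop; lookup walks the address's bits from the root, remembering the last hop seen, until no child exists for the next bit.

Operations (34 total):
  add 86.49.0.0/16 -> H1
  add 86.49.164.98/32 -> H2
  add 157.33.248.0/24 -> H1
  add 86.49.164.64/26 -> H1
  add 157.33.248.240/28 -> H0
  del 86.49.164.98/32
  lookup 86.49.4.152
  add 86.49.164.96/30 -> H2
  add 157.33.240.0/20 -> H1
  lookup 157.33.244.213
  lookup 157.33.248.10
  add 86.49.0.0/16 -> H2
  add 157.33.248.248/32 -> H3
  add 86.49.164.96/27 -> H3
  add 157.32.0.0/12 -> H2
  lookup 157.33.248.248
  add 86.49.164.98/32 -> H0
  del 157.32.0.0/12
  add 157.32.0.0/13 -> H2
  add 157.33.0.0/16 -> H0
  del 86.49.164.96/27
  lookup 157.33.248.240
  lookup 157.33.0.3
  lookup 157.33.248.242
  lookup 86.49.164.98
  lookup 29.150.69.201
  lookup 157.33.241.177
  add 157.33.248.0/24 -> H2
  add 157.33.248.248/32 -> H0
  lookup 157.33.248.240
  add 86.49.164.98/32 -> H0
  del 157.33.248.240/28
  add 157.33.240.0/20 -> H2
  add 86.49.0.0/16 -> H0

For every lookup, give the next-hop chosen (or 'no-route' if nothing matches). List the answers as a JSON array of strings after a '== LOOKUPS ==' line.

Trace:
  + 86.49.0.0/16 (H1) depth=16
  + 86.49.164.98/32 (H2) depth=32
  + 157.33.248.0/24 (H1) depth=24
  + 86.49.164.64/26 (H1) depth=26
  + 157.33.248.240/28 (H0) depth=28
  del 86.49.164.98/32 (clear depth 32)
  ? 86.49.4.152  path d0:-→d1:-→d2:-→d3:-→d4:-→d5:-→d6:-→d7:-→d8:-→d9:-→d10:-→d11:-→d12:-→d13:-→d14:-→d15:-→d16:H1  best=H1
  + 86.49.164.96/30 (H2) depth=30
  + 157.33.240.0/20 (H1) depth=20
  ? 157.33.244.213  path d0:-→d1:-→d2:-→d3:-→d4:-→d5:-→d6:-→d7:-→d8:-→d9:-→d10:-→d11:-→d12:-→d13:-→d14:-→d15:-→d16:-→d17:-→d18:-→d19:-→d20:H1  best=H1
  ? 157.33.248.10  path d0:-→d1:-→d2:-→d3:-→d4:-→d5:-→d6:-→d7:-→d8:-→d9:-→d10:-→d11:-→d12:-→d13:-→d14:-→d15:-→d16:-→d17:-→d18:-→d19:-→d20:H1→d21:-→d22:-→d23:-→d24:H1  best=H1
  + 86.49.0.0/16 (H2) depth=16
  + 157.33.248.248/32 (H3) depth=32
  + 86.49.164.96/27 (H3) depth=27
  + 157.32.0.0/12 (H2) depth=12
  ? 157.33.248.248  path d0:-→d1:-→d2:-→d3:-→d4:-→d5:-→d6:-→d7:-→d8:-→d9:-→d10:-→d11:-→d12:H2→d13:-→d14:-→d15:-→d16:-→d17:-→d18:-→d19:-→d20:H1→d21:-→d22:-→d23:-→d24:H1→d25:-→d26:-→d27:-→d28:H0→d29:-→d30:-→d31:-→d32:H3  best=H3
  + 86.49.164.98/32 (H0) depth=32
  del 157.32.0.0/12 (clear depth 12)
  + 157.32.0.0/13 (H2) depth=13
  + 157.33.0.0/16 (H0) depth=16
  del 86.49.164.96/27 (clear depth 27)
  ? 157.33.248.240  path d0:-→d1:-→d2:-→d3:-→d4:-→d5:-→d6:-→d7:-→d8:-→d9:-→d10:-→d11:-→d12:-→d13:H2→d14:-→d15:-→d16:H0→d17:-→d18:-→d19:-→d20:H1→d21:-→d22:-→d23:-→d24:H1→d25:-→d26:-→d27:-→d28:H0  best=H0
  ? 157.33.0.3  path d0:-→d1:-→d2:-→d3:-→d4:-→d5:-→d6:-→d7:-→d8:-→d9:-→d10:-→d11:-→d12:-→d13:H2→d14:-→d15:-→d16:H0  best=H0
  ? 157.33.248.242  path d0:-→d1:-→d2:-→d3:-→d4:-→d5:-→d6:-→d7:-→d8:-→d9:-→d10:-→d11:-→d12:-→d13:H2→d14:-→d15:-→d16:H0→d17:-→d18:-→d19:-→d20:H1→d21:-→d22:-→d23:-→d24:H1→d25:-→d26:-→d27:-→d28:H0  best=H0
  ? 86.49.164.98  path d0:-→d1:-→d2:-→d3:-→d4:-→d5:-→d6:-→d7:-→d8:-→d9:-→d10:-→d11:-→d12:-→d13:-→d14:-→d15:-→d16:H2→d17:-→d18:-→d19:-→d20:-→d21:-→d22:-→d23:-→d24:-→d25:-→d26:H1→d27:-→d28:-→d29:-→d30:H2→d31:-→d32:H0  best=H0
  ? 29.150.69.201  path d0:-→d1:-  best=no-route
  ? 157.33.241.177  path d0:-→d1:-→d2:-→d3:-→d4:-→d5:-→d6:-→d7:-→d8:-→d9:-→d10:-→d11:-→d12:-→d13:H2→d14:-→d15:-→d16:H0→d17:-→d18:-→d19:-→d20:H1  best=H1
  + 157.33.248.0/24 (H2) depth=24
  + 157.33.248.248/32 (H0) depth=32
  ? 157.33.248.240  path d0:-→d1:-→d2:-→d3:-→d4:-→d5:-→d6:-→d7:-→d8:-→d9:-→d10:-→d11:-→d12:-→d13:H2→d14:-→d15:-→d16:H0→d17:-→d18:-→d19:-→d20:H1→d21:-→d22:-→d23:-→d24:H2→d25:-→d26:-→d27:-→d28:H0  best=H0
  + 86.49.164.98/32 (H0) depth=32
  del 157.33.248.240/28 (clear depth 28)
  + 157.33.240.0/20 (H2) depth=20
  + 86.49.0.0/16 (H0) depth=16

== LOOKUPS ==
["H1","H1","H1","H3","H0","H0","H0","H0","no-route","H1","H0"]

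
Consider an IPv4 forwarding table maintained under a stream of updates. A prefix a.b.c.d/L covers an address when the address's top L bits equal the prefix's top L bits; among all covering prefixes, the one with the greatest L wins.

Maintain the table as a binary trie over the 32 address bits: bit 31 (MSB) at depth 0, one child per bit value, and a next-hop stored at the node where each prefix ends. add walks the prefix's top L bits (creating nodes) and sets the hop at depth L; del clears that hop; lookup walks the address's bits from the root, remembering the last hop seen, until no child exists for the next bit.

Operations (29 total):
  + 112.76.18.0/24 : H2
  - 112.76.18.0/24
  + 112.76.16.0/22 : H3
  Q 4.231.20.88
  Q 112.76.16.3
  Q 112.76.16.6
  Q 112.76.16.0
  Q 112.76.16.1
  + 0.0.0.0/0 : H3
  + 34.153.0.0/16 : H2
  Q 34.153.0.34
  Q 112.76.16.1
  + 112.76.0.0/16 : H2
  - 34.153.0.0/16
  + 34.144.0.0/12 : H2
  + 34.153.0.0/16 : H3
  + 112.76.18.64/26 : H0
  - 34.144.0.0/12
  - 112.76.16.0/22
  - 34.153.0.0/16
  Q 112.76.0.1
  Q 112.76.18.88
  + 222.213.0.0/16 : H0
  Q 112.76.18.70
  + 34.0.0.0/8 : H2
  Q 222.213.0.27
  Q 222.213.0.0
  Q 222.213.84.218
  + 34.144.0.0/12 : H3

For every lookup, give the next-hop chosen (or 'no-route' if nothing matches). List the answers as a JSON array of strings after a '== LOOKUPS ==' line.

Process each operation:
  add 112.76.18.0/24 -> H2 at depth 24
  del 112.76.18.0/24 (clear depth 24)
  add 112.76.16.0/22 -> H3 at depth 22
  lookup 4.231.20.88: bits 0 walk d0:-→d1:- -> no-route
  lookup 112.76.16.3: bits 0111000001001100000100 walk d0:-→d1:-→d2:-→d3:-→d4:-→d5:-→d6:-→d7:-→d8:-→d9:-→d10:-→d11:-→d12:-→d13:-→d14:-→d15:-→d16:-→d17:-→d18:-→d19:-→d20:-→d21:-→d22:H3 -> H3
  lookup 112.76.16.6: bits 0111000001001100000100 walk d0:-→d1:-→d2:-→d3:-→d4:-→d5:-→d6:-→d7:-→d8:-→d9:-→d10:-→d11:-→d12:-→d13:-→d14:-→d15:-→d16:-→d17:-→d18:-→d19:-→d20:-→d21:-→d22:H3 -> H3
  lookup 112.76.16.0: bits 0111000001001100000100 walk d0:-→d1:-→d2:-→d3:-→d4:-→d5:-→d6:-→d7:-→d8:-→d9:-→d10:-→d11:-→d12:-→d13:-→d14:-→d15:-→d16:-→d17:-→d18:-→d19:-→d20:-→d21:-→d22:H3 -> H3
  lookup 112.76.16.1: bits 0111000001001100000100 walk d0:-→d1:-→d2:-→d3:-→d4:-→d5:-→d6:-→d7:-→d8:-→d9:-→d10:-→d11:-→d12:-→d13:-→d14:-→d15:-→d16:-→d17:-→d18:-→d19:-→d20:-→d21:-→d22:H3 -> H3
  add 0.0.0.0/0 -> H3 at depth 0
  add 34.153.0.0/16 -> H2 at depth 16
  lookup 34.153.0.34: bits 0010001010011001 walk d0:H3→d1:-→d2:-→d3:-→d4:-→d5:-→d6:-→d7:-→d8:-→d9:-→d10:-→d11:-→d12:-→d13:-→d14:-→d15:-→d16:H2 -> H2
  lookup 112.76.16.1: bits 0111000001001100000100 walk d0:H3→d1:-→d2:-→d3:-→d4:-→d5:-→d6:-→d7:-→d8:-→d9:-→d10:-→d11:-→d12:-→d13:-→d14:-→d15:-→d16:-→d17:-→d18:-→d19:-→d20:-→d21:-→d22:H3 -> H3
  add 112.76.0.0/16 -> H2 at depth 16
  del 34.153.0.0/16 (clear depth 16)
  add 34.144.0.0/12 -> H2 at depth 12
  add 34.153.0.0/16 -> H3 at depth 16
  add 112.76.18.64/26 -> H0 at depth 26
  del 34.144.0.0/12 (clear depth 12)
  del 112.76.16.0/22 (clear depth 22)
  del 34.153.0.0/16 (clear depth 16)
  lookup 112.76.0.1: bits 0111000001001100000 walk d0:H3→d1:-→d2:-→d3:-→d4:-→d5:-→d6:-→d7:-→d8:-→d9:-→d10:-→d11:-→d12:-→d13:-→d14:-→d15:-→d16:H2→d17:-→d18:-→d19:- -> H2
  lookup 112.76.18.88: bits 01110000010011000001001001 walk d0:H3→d1:-→d2:-→d3:-→d4:-→d5:-→d6:-→d7:-→d8:-→d9:-→d10:-→d11:-→d12:-→d13:-→d14:-→d15:-→d16:H2→d17:-→d18:-→d19:-→d20:-→d21:-→d22:-→d23:-→d24:-→d25:-→d26:H0 -> H0
  add 222.213.0.0/16 -> H0 at depth 16
  lookup 112.76.18.70: bits 01110000010011000001001001 walk d0:H3→d1:-→d2:-→d3:-→d4:-→d5:-→d6:-→d7:-→d8:-→d9:-→d10:-→d11:-→d12:-→d13:-→d14:-→d15:-→d16:H2→d17:-→d18:-→d19:-→d20:-→d21:-→d22:-→d23:-→d24:-→d25:-→d26:H0 -> H0
  add 34.0.0.0/8 -> H2 at depth 8
  lookup 222.213.0.27: bits 1101111011010101 walk d0:H3→d1:-→d2:-→d3:-→d4:-→d5:-→d6:-→d7:-→d8:-→d9:-→d10:-→d11:-→d12:-→d13:-→d14:-→d15:-→d16:H0 -> H0
  lookup 222.213.0.0: bits 1101111011010101 walk d0:H3→d1:-→d2:-→d3:-→d4:-→d5:-→d6:-→d7:-→d8:-→d9:-→d10:-→d11:-→d12:-→d13:-→d14:-→d15:-→d16:H0 -> H0
  lookup 222.213.84.218: bits 1101111011010101 walk d0:H3→d1:-→d2:-→d3:-→d4:-→d5:-→d6:-→d7:-→d8:-→d9:-→d10:-→d11:-→d12:-→d13:-→d14:-→d15:-→d16:H0 -> H0
  add 34.144.0.0/12 -> H3 at depth 12

== LOOKUPS ==
["no-route","H3","H3","H3","H3","H2","H3","H2","H0","H0","H0","H0","H0"]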